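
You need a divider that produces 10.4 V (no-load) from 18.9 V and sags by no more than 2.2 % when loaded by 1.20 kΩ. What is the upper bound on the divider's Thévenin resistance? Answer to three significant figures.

Loading drop = R_th/(R_th + R_L) ≤ 0.0220, so R_th ≤ R_L · ε/(1−ε) = 1.20 kΩ × 0.0220/0.9780 = 27.0 Ω.
(Any R1, R2 with R2/(R1+R2) = 0.550 and R1‖R2 ≤ 27.0 Ω will meet the spec.)

R_th ≤ 27.0 Ω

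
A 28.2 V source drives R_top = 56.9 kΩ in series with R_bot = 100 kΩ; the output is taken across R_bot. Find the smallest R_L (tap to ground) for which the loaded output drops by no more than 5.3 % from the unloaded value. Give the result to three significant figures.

R_L(min) ≈ 648 kΩ

Output resistance R_th = R_top‖R_bot = (56.9 × 100)/156.9 = 36.27 kΩ.
The fractional drop is R_th/(R_th + R_L); requiring this ≤ 0.0530 gives R_L ≥ R_th(1/0.0530 − 1) = 36.27 × 17.87 = 648 kΩ.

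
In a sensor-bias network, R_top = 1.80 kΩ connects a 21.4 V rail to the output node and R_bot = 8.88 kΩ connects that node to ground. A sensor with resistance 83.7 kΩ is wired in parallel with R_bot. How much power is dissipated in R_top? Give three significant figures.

P ≈ 8.53 mW

Total resistance from the source is R_top + (R_bot‖R_L) = 9.828 kΩ, so I = 21.4/9.828 kΩ = 2.177 mA.
P = I²·R_top = (2.177 mA)² × 1.80 kΩ = 8.53 mW.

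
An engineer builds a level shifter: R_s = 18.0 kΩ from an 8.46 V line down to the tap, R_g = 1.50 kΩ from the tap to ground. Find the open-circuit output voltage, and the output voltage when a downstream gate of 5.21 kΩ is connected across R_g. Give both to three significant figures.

Unloaded: 0.651 V; loaded: 0.514 V

Open-circuit: V = 8.46 × 1.50/(18.0 + 1.50) = 0.651 V.
With the load, R_g becomes R_g‖R_L = 1.165 kΩ, so V = 8.46 × 1.165/19.16 = 0.514 V.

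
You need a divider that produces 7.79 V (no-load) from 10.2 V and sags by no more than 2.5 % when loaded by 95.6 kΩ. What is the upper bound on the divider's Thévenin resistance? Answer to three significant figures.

R_th ≤ 2.45 kΩ

Loading drop = R_th/(R_th + R_L) ≤ 0.0250, so R_th ≤ R_L · ε/(1−ε) = 95.6 kΩ × 0.0250/0.9750 = 2.45 kΩ.
(Any R1, R2 with R2/(R1+R2) = 0.764 and R1‖R2 ≤ 2.45 kΩ will meet the spec.)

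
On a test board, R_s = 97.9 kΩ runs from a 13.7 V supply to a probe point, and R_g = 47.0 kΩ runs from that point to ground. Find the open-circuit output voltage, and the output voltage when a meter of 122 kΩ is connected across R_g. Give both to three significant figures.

Unloaded: 4.44 V; loaded: 3.53 V

Open-circuit: V = 13.7 × 47.0/(97.9 + 47.0) = 4.44 V.
With the load, R_g becomes R_g‖R_L = 33.93 kΩ, so V = 13.7 × 33.93/131.8 = 3.53 V.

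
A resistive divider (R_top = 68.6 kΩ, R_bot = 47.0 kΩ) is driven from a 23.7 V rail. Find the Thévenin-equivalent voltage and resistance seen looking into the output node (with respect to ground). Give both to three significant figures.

V_th is the open-circuit tap voltage: 23.7 × 47.0/(68.6 + 47.0) = 9.64 V.
With the supply zeroed, R_top and R_bot appear in parallel from the tap: R_th = R_top‖R_bot = (68.6 × 47.0)/115.6 = 27.9 kΩ.

V_th = 9.64 V, R_th = 27.9 kΩ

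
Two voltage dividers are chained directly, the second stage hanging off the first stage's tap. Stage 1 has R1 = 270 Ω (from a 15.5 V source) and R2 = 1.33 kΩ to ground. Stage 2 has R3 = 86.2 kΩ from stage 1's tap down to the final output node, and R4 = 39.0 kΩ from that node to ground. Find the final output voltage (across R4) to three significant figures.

V_out ≈ 4.01 V

Stage 2 presents R3+R4 = 125200 Ω as a load on stage 1's tap.
Stage 1's lower leg becomes R2‖(R3+R4) = 1316 Ω, so V_mid = 15.5 × 1316/1586 = 12.86 V.
Stage 2 is itself unloaded: V_out = V_mid × R4/(R3+R4) = 12.86 × 39000/125200 = 4.01 V.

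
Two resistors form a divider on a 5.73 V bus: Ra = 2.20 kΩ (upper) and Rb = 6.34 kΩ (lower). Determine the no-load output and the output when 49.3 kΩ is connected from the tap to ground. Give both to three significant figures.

Unloaded: 4.25 V; loaded: 4.12 V

Open-circuit: V = 5.73 × 6.34/(2.20 + 6.34) = 4.25 V.
With the load, Rb becomes Rb‖R_L = 5.618 kΩ, so V = 5.73 × 5.618/7.818 = 4.12 V.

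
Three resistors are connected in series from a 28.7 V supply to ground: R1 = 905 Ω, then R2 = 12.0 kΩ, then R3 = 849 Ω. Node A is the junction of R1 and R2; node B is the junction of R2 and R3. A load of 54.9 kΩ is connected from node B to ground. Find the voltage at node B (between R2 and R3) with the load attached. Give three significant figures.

V ≈ 1.75 V

At node B, R3 is in parallel with the load: R3‖R_L = 836.1 Ω.
Below node A the resistance is R2 + (R3‖R_L) = 12840 Ω, so V_A = 28.7 × 12840/13740 = 26.81 V.
Then V_B = V_A × (R3‖R_L)/(R2 + R3‖R_L) = 26.81 × 836.1/12840 = 1.75 V.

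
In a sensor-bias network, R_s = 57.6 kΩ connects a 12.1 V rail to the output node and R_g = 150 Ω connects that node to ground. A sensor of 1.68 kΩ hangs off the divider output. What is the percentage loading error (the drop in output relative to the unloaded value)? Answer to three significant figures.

The divider's output (Thévenin) resistance is R_s‖R_g = 149.6 Ω.
Fractional drop under load = R_th/(R_th + R_L) = 149.6 / (149.6 + 1680) = 0.08177.
So the output falls by 8.18 %.

8.18 %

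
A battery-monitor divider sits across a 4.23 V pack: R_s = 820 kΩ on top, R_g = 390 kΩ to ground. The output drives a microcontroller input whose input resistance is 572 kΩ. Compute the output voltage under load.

V_out ≈ 0.933 V

The load sits in parallel with R_g: R_g‖R_L = (390 × 572) / (390 + 572) = 231.9 kΩ.
V_out = 4.23 × 231.9 / (820 + 231.9) = 4.23 × 231.9/1052 = 0.933 V.
(Unloaded it would have been 1.36 V.)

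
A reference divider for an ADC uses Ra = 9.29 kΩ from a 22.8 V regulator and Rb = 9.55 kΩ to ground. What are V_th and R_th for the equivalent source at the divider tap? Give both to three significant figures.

V_th is the open-circuit tap voltage: 22.8 × 9.55/(9.29 + 9.55) = 11.6 V.
With the supply zeroed, Ra and Rb appear in parallel from the tap: R_th = Ra‖Rb = (9.29 × 9.55)/18.84 = 4.71 kΩ.

V_th = 11.6 V, R_th = 4.71 kΩ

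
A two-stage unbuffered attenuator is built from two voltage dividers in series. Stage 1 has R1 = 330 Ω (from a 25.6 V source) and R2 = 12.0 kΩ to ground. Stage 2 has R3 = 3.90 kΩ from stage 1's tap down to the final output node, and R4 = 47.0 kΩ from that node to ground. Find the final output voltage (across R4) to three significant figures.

V_out ≈ 22.9 V

Stage 2 presents R3+R4 = 50900 Ω as a load on stage 1's tap.
Stage 1's lower leg becomes R2‖(R3+R4) = 9711 Ω, so V_mid = 25.6 × 9711/10040 = 24.76 V.
Stage 2 is itself unloaded: V_out = V_mid × R4/(R3+R4) = 24.76 × 47000/50900 = 22.9 V.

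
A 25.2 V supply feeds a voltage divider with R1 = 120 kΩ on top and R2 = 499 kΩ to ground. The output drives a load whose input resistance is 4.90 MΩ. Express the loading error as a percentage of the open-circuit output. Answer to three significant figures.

The divider's output (Thévenin) resistance is R1‖R2 = 96.74 kΩ.
Fractional drop under load = R_th/(R_th + R_L) = 96.74 / (96.74 + 4900) = 0.01936.
So the output falls by 1.94 %.

1.94 %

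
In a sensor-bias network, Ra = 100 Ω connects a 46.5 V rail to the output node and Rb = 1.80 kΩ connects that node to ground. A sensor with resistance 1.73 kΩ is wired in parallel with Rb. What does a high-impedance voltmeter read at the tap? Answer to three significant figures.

The load sits in parallel with Rb: Rb‖R_L = (1800 × 1730) / (1800 + 1730) = 882.2 Ω.
V_out = 46.5 × 882.2 / (100 + 882.2) = 46.5 × 882.2/982.2 = 41.8 V.

V_out ≈ 41.8 V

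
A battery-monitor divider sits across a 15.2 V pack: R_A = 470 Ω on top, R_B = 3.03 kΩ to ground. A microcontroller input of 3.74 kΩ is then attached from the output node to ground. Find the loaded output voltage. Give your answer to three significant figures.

The load sits in parallel with R_B: R_B‖R_L = (3030 × 3740) / (3030 + 3740) = 1674 Ω.
V_out = 15.2 × 1674 / (470 + 1674) = 15.2 × 1674/2144 = 11.9 V.
(Unloaded it would have been 13.2 V.)

V_out ≈ 11.9 V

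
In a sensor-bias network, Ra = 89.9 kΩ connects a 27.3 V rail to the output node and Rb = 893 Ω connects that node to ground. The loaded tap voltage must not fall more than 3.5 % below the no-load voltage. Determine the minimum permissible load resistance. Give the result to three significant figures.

R_L(min) ≈ 24.4 kΩ

Output resistance R_th = Ra‖Rb = (89900 × 893)/90790 = 884.2 Ω.
The fractional drop is R_th/(R_th + R_L); requiring this ≤ 0.0350 gives R_L ≥ R_th(1/0.0350 − 1) = 884.2 × 27.57 = 24.4 kΩ.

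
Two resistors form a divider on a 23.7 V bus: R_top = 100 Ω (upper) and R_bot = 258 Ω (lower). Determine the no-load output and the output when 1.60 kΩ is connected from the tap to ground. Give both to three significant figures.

Unloaded: 17.1 V; loaded: 16.3 V

Open-circuit: V = 23.7 × 258/(100 + 258) = 17.1 V.
With the load, R_bot becomes R_bot‖R_L = 222.2 Ω, so V = 23.7 × 222.2/322.2 = 16.3 V.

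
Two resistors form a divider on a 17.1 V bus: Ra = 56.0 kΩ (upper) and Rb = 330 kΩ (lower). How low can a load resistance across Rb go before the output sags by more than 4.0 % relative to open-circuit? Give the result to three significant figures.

Output resistance R_th = Ra‖Rb = (56.0 × 330)/386.0 = 47.88 kΩ.
The fractional drop is R_th/(R_th + R_L); requiring this ≤ 0.0400 gives R_L ≥ R_th(1/0.0400 − 1) = 47.88 × 24.00 = 1.15 MΩ.

R_L(min) ≈ 1.15 MΩ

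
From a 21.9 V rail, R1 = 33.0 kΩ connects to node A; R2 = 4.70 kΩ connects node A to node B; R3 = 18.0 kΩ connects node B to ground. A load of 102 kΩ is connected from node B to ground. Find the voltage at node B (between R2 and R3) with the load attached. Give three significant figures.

V ≈ 6.32 V

At node B, R3 is in parallel with the load: R3‖R_L = 15.30 kΩ.
Below node A the resistance is R2 + (R3‖R_L) = 20.00 kΩ, so V_A = 21.9 × 20.00/53.00 = 8.264 V.
Then V_B = V_A × (R3‖R_L)/(R2 + R3‖R_L) = 8.264 × 15.30/20.00 = 6.32 V.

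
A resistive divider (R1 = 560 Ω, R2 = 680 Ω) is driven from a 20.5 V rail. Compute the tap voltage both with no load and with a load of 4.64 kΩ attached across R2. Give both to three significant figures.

Unloaded: 11.2 V; loaded: 10.5 V

Open-circuit: V = 20.5 × 680/(560 + 680) = 11.2 V.
With the load, R2 becomes R2‖R_L = 593.1 Ω, so V = 20.5 × 593.1/1153 = 10.5 V.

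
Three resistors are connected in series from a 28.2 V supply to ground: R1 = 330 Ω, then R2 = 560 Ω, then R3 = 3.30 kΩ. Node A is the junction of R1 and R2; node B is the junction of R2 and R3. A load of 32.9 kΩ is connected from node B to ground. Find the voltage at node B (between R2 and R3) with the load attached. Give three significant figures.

V ≈ 21.7 V

At node B, R3 is in parallel with the load: R3‖R_L = 2999 Ω.
Below node A the resistance is R2 + (R3‖R_L) = 3559 Ω, so V_A = 28.2 × 3559/3889 = 25.81 V.
Then V_B = V_A × (R3‖R_L)/(R2 + R3‖R_L) = 25.81 × 2999/3559 = 21.7 V.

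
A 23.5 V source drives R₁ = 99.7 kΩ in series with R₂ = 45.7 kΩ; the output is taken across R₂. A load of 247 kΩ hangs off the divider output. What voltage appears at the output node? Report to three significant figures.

The load sits in parallel with R₂: R₂‖R_L = (45.7 × 247) / (45.7 + 247) = 38.56 kΩ.
V_out = 23.5 × 38.56 / (99.7 + 38.56) = 23.5 × 38.56/138.3 = 6.55 V.

V_out ≈ 6.55 V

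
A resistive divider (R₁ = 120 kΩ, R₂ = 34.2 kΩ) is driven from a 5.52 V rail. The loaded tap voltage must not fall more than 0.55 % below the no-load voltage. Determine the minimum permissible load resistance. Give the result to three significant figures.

R_L(min) ≈ 4.81 MΩ

Output resistance R_th = R₁‖R₂ = (120 × 34.2)/154.2 = 26.61 kΩ.
The fractional drop is R_th/(R_th + R_L); requiring this ≤ 0.00550 gives R_L ≥ R_th(1/0.00550 − 1) = 26.61 × 180.8 = 4.81 MΩ.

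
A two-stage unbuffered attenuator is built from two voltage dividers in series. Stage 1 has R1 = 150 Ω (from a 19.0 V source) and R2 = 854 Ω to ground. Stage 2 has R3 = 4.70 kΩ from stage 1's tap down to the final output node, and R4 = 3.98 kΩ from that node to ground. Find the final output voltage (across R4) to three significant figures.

V_out ≈ 7.30 V

Stage 2 presents R3+R4 = 8680 Ω as a load on stage 1's tap.
Stage 1's lower leg becomes R2‖(R3+R4) = 777.5 Ω, so V_mid = 19.0 × 777.5/927.5 = 15.93 V.
Stage 2 is itself unloaded: V_out = V_mid × R4/(R3+R4) = 15.93 × 3980/8680 = 7.30 V.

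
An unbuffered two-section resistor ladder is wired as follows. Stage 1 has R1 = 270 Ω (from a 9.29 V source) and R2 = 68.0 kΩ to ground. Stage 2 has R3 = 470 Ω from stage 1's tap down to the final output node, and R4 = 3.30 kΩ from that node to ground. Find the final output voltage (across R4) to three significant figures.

V_out ≈ 7.56 V

Stage 2 presents R3+R4 = 3770 Ω as a load on stage 1's tap.
Stage 1's lower leg becomes R2‖(R3+R4) = 3572 Ω, so V_mid = 9.29 × 3572/3842 = 8.637 V.
Stage 2 is itself unloaded: V_out = V_mid × R4/(R3+R4) = 8.637 × 3300/3770 = 7.56 V.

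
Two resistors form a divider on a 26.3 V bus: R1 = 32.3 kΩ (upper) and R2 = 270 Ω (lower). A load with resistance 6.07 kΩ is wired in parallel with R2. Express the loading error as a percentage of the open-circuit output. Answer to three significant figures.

4.22 %

The divider's output (Thévenin) resistance is R1‖R2 = 267.8 Ω.
Fractional drop under load = R_th/(R_th + R_L) = 267.8 / (267.8 + 6070) = 0.04225.
So the output falls by 4.22 %.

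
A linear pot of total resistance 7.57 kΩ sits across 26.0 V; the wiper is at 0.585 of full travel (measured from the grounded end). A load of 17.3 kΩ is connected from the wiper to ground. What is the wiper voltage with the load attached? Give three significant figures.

V ≈ 13.7 V

The wiper splits the pot into (1−α)R = 3.142 kΩ above and αR = 4.428 kΩ below.
Lower section ‖ load = 3.526 kΩ.
V_wiper = 26.0 × 3.526/(3.142 + 3.526) = 13.7 V.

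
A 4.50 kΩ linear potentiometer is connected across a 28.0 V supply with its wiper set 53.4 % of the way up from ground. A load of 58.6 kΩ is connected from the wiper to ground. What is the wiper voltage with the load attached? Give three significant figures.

V ≈ 14.7 V

The wiper splits the pot into (1−α)R = 2.097 kΩ above and αR = 2.403 kΩ below.
Lower section ‖ load = 2.308 kΩ.
V_wiper = 28.0 × 2.308/(2.097 + 2.308) = 14.7 V.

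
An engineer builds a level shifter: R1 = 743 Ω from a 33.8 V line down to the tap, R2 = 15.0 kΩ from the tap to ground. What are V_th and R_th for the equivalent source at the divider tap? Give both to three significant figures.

V_th = 32.2 V, R_th = 708 Ω

V_th is the open-circuit tap voltage: 33.8 × 15000/(743 + 15000) = 32.2 V.
With the supply zeroed, R1 and R2 appear in parallel from the tap: R_th = R1‖R2 = (743 × 15000)/15740 = 708 Ω.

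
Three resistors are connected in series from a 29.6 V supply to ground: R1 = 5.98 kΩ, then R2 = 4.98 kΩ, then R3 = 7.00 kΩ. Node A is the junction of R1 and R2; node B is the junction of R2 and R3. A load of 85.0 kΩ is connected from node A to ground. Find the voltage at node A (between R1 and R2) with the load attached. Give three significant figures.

Below node A the series string R2+R3 = 11.98 kΩ sits in parallel with the 85.0 kΩ load: 10.50 kΩ.
V_A = 29.6 × 10.50/(5.98 + 10.50) = 18.9 V.

V ≈ 18.9 V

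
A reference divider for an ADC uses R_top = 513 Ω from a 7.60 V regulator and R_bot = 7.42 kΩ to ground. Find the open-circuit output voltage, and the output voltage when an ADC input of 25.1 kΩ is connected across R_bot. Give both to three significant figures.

Open-circuit: V = 7.60 × 7420/(513 + 7420) = 7.11 V.
With the load, R_bot becomes R_bot‖R_L = 5727 Ω, so V = 7.60 × 5727/6240 = 6.98 V.

Unloaded: 7.11 V; loaded: 6.98 V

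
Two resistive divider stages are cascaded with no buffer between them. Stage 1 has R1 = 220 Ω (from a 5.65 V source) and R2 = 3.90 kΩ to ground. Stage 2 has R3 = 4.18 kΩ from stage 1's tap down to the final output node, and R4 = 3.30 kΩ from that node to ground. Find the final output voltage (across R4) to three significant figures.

Stage 2 presents R3+R4 = 7480 Ω as a load on stage 1's tap.
Stage 1's lower leg becomes R2‖(R3+R4) = 2563 Ω, so V_mid = 5.65 × 2563/2783 = 5.203 V.
Stage 2 is itself unloaded: V_out = V_mid × R4/(R3+R4) = 5.203 × 3300/7480 = 2.30 V.

V_out ≈ 2.30 V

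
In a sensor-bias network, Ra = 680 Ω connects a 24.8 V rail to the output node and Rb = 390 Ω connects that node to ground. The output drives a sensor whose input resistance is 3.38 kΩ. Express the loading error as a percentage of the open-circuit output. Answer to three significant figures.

6.83 %

The divider's output (Thévenin) resistance is Ra‖Rb = 247.9 Ω.
Fractional drop under load = R_th/(R_th + R_L) = 247.9 / (247.9 + 3380) = 0.06832.
So the output falls by 6.83 %.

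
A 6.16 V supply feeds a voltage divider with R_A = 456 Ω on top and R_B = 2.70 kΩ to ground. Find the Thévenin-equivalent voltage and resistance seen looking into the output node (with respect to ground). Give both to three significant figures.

V_th = 5.27 V, R_th = 390 Ω

V_th is the open-circuit tap voltage: 6.16 × 2700/(456 + 2700) = 5.27 V.
With the supply zeroed, R_A and R_B appear in parallel from the tap: R_th = R_A‖R_B = (456 × 2700)/3156 = 390 Ω.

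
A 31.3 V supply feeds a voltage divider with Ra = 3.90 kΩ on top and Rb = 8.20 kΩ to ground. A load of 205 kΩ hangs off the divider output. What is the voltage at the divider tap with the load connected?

V_out ≈ 20.9 V

The load sits in parallel with Rb: Rb‖R_L = (8.20 × 205) / (8.20 + 205) = 7.885 kΩ.
V_out = 31.3 × 7.885 / (3.90 + 7.885) = 31.3 × 7.885/11.78 = 20.9 V.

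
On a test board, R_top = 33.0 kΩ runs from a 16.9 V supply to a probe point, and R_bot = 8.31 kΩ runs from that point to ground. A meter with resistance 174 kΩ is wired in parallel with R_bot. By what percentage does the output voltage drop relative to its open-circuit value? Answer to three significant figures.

3.67 %

The divider's output (Thévenin) resistance is R_top‖R_bot = 6.638 kΩ.
Fractional drop under load = R_th/(R_th + R_L) = 6.638 / (6.638 + 174) = 0.03675.
So the output falls by 3.67 %.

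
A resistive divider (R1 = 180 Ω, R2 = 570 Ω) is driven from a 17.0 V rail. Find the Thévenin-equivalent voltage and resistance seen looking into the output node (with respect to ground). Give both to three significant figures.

V_th = 12.9 V, R_th = 137 Ω

V_th is the open-circuit tap voltage: 17.0 × 570/(180 + 570) = 12.9 V.
With the supply zeroed, R1 and R2 appear in parallel from the tap: R_th = R1‖R2 = (180 × 570)/750.0 = 137 Ω.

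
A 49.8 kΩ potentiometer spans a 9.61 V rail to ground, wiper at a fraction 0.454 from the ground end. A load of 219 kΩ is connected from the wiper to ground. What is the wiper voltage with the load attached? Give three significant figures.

V ≈ 4.13 V

The wiper splits the pot into (1−α)R = 27.19 kΩ above and αR = 22.61 kΩ below.
Lower section ‖ load = 20.49 kΩ.
V_wiper = 9.61 × 20.49/(27.19 + 20.49) = 4.13 V.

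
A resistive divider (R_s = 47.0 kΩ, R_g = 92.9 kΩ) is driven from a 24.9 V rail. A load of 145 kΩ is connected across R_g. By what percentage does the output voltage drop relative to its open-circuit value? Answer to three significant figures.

The divider's output (Thévenin) resistance is R_s‖R_g = 31.21 kΩ.
Fractional drop under load = R_th/(R_th + R_L) = 31.21 / (31.21 + 145) = 0.1771.
So the output falls by 17.7 %.

17.7 %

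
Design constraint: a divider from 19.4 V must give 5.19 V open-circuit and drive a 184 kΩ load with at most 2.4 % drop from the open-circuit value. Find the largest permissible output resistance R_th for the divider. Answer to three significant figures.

R_th ≤ 4.52 kΩ

Loading drop = R_th/(R_th + R_L) ≤ 0.0240, so R_th ≤ R_L · ε/(1−ε) = 184 kΩ × 0.0240/0.9760 = 4.52 kΩ.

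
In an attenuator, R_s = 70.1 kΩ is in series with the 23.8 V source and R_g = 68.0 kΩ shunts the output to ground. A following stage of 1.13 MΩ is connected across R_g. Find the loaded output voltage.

The load sits in parallel with R_g: R_g‖R_L = (68.0 × 1130) / (68.0 + 1130) = 64.14 kΩ.
V_out = 23.8 × 64.14 / (70.1 + 64.14) = 23.8 × 64.14/134.2 = 11.4 V.

V_out ≈ 11.4 V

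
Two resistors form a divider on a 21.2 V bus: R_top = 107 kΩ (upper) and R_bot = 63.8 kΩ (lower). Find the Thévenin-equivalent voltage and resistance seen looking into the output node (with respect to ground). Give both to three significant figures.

V_th is the open-circuit tap voltage: 21.2 × 63.8/(107 + 63.8) = 7.92 V.
With the supply zeroed, R_top and R_bot appear in parallel from the tap: R_th = R_top‖R_bot = (107 × 63.8)/170.8 = 40.0 kΩ.

V_th = 7.92 V, R_th = 40.0 kΩ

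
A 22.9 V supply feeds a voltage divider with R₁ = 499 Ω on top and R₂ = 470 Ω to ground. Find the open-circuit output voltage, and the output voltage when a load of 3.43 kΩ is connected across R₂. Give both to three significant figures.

Unloaded: 11.1 V; loaded: 10.4 V

Open-circuit: V = 22.9 × 470/(499 + 470) = 11.1 V.
With the load, R₂ becomes R₂‖R_L = 413.4 Ω, so V = 22.9 × 413.4/912.4 = 10.4 V.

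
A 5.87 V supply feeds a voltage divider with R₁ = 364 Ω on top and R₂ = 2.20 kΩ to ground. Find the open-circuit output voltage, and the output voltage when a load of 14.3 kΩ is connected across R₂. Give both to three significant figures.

Open-circuit: V = 5.87 × 2200/(364 + 2200) = 5.04 V.
With the load, R₂ becomes R₂‖R_L = 1907 Ω, so V = 5.87 × 1907/2271 = 4.93 V.

Unloaded: 5.04 V; loaded: 4.93 V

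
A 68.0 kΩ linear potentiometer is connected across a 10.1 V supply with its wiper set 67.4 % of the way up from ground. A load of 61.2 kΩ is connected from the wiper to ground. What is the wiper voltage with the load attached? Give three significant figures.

The wiper splits the pot into (1−α)R = 22.17 kΩ above and αR = 45.83 kΩ below.
Lower section ‖ load = 26.21 kΩ.
V_wiper = 10.1 × 26.21/(22.17 + 26.21) = 5.47 V.

V ≈ 5.47 V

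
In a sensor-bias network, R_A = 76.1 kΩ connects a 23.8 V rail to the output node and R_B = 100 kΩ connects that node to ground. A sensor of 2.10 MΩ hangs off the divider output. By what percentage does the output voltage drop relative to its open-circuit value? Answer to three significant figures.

2.02 %

The divider's output (Thévenin) resistance is R_A‖R_B = 43.21 kΩ.
Fractional drop under load = R_th/(R_th + R_L) = 43.21 / (43.21 + 2100) = 0.02016.
So the output falls by 2.02 %.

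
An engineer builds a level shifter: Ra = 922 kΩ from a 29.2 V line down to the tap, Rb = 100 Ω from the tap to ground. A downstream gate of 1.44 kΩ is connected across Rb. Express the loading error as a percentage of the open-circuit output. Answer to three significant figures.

6.49 %

The divider's output (Thévenin) resistance is Ra‖Rb = 99.99 Ω.
Fractional drop under load = R_th/(R_th + R_L) = 99.99 / (99.99 + 1440) = 0.06493.
So the output falls by 6.49 %.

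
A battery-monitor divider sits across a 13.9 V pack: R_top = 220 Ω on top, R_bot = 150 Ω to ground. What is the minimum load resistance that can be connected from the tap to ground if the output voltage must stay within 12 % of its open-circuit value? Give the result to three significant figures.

R_L(min) ≈ 654 Ω

Output resistance R_th = R_top‖R_bot = (220 × 150)/370.0 = 89.19 Ω.
The fractional drop is R_th/(R_th + R_L); requiring this ≤ 0.120 gives R_L ≥ R_th(1/0.120 − 1) = 89.19 × 7.333 = 654 Ω.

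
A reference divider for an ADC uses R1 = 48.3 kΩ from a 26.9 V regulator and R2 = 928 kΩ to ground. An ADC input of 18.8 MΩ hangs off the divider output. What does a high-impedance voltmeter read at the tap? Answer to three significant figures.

V_out ≈ 25.5 V

The load sits in parallel with R2: R2‖R_L = (928 × 18800) / (928 + 18800) = 884.3 kΩ.
V_out = 26.9 × 884.3 / (48.3 + 884.3) = 26.9 × 884.3/932.6 = 25.5 V.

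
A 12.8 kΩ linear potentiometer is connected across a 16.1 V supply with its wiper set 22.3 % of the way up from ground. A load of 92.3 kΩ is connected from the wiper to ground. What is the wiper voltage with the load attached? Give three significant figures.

V ≈ 3.51 V

The wiper splits the pot into (1−α)R = 9.946 kΩ above and αR = 2.854 kΩ below.
Lower section ‖ load = 2.769 kΩ.
V_wiper = 16.1 × 2.769/(9.946 + 2.769) = 3.51 V.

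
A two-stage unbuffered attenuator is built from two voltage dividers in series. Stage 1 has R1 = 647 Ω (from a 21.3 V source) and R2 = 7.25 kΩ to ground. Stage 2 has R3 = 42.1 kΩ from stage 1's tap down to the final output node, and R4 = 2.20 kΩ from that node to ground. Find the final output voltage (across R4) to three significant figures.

Stage 2 presents R3+R4 = 44300 Ω as a load on stage 1's tap.
Stage 1's lower leg becomes R2‖(R3+R4) = 6230 Ω, so V_mid = 21.3 × 6230/6877 = 19.30 V.
Stage 2 is itself unloaded: V_out = V_mid × R4/(R3+R4) = 19.30 × 2200/44300 = 0.958 V.

V_out ≈ 0.958 V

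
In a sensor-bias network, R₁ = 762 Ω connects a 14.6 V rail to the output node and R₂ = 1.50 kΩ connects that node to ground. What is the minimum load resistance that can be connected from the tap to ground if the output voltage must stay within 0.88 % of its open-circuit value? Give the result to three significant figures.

R_L(min) ≈ 56.9 kΩ

Output resistance R_th = R₁‖R₂ = (762 × 1500)/2262 = 505.3 Ω.
The fractional drop is R_th/(R_th + R_L); requiring this ≤ 0.00880 gives R_L ≥ R_th(1/0.00880 − 1) = 505.3 × 112.6 = 56.9 kΩ.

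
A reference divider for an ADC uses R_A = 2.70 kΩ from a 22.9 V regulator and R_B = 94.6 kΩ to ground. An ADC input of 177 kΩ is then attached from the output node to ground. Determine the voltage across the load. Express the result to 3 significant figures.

The load sits in parallel with R_B: R_B‖R_L = (94.6 × 177) / (94.6 + 177) = 61.65 kΩ.
V_out = 22.9 × 61.65 / (2.70 + 61.65) = 22.9 × 61.65/64.35 = 21.9 V.
(Unloaded it would have been 22.3 V.)

V_out ≈ 21.9 V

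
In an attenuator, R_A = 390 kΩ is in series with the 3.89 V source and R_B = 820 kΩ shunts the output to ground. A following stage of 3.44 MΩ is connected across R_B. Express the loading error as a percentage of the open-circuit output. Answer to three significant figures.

The divider's output (Thévenin) resistance is R_A‖R_B = 264.3 kΩ.
Fractional drop under load = R_th/(R_th + R_L) = 264.3 / (264.3 + 3440) = 0.07135.
So the output falls by 7.13 %.

7.13 %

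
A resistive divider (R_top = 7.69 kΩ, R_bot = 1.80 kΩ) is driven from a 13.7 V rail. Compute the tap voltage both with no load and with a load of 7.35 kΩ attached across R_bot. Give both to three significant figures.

Open-circuit: V = 13.7 × 1.80/(7.69 + 1.80) = 2.60 V.
With the load, R_bot becomes R_bot‖R_L = 1.446 kΩ, so V = 13.7 × 1.446/9.136 = 2.17 V.

Unloaded: 2.60 V; loaded: 2.17 V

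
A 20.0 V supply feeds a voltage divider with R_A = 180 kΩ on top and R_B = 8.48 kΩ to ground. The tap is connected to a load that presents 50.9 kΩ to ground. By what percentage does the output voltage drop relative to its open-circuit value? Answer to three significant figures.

13.7 %

The divider's output (Thévenin) resistance is R_A‖R_B = 8.098 kΩ.
Fractional drop under load = R_th/(R_th + R_L) = 8.098 / (8.098 + 50.9) = 0.1373.
So the output falls by 13.7 %.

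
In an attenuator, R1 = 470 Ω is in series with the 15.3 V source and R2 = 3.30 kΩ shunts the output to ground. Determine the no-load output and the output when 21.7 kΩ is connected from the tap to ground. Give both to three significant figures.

Unloaded: 13.4 V; loaded: 13.1 V

Open-circuit: V = 15.3 × 3300/(470 + 3300) = 13.4 V.
With the load, R2 becomes R2‖R_L = 2864 Ω, so V = 15.3 × 2864/3334 = 13.1 V.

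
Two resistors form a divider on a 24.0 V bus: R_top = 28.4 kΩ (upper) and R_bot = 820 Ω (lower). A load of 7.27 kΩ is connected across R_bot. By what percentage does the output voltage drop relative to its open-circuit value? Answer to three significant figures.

9.88 %

Unloaded V = 24.0 × 820/29220 = 0.67351 V.
Loaded: R_bot‖R_L = 736.9 Ω, giving V = 24.0 × 736.9/29140 = 0.60697 V.
Drop = (0.67351 − 0.60697) / 0.67351 = 9.88 %.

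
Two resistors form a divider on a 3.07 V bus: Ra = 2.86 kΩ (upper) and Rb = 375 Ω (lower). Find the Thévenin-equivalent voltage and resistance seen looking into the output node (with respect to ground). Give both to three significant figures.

V_th is the open-circuit tap voltage: 3.07 × 375/(2860 + 375) = 0.356 V.
With the supply zeroed, Ra and Rb appear in parallel from the tap: R_th = Ra‖Rb = (2860 × 375)/3235 = 332 Ω.

V_th = 0.356 V, R_th = 332 Ω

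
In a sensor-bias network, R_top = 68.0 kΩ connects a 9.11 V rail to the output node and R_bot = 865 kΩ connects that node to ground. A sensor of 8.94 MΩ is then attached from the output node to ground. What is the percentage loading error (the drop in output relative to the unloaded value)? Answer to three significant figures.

The divider's output (Thévenin) resistance is R_top‖R_bot = 63.04 kΩ.
Fractional drop under load = R_th/(R_th + R_L) = 63.04 / (63.04 + 8940) = 0.007003.
So the output falls by 0.700 %.

0.700 %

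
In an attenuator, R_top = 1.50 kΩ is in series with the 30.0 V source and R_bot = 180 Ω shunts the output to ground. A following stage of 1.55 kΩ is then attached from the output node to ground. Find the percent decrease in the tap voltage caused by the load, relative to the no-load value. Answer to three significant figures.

9.39 %

The divider's output (Thévenin) resistance is R_top‖R_bot = 160.7 Ω.
Fractional drop under load = R_th/(R_th + R_L) = 160.7 / (160.7 + 1550) = 0.09395.
So the output falls by 9.39 %.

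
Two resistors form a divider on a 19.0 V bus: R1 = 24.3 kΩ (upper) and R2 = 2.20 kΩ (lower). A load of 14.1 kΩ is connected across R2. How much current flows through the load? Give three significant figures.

R2‖R_L = 1.903 kΩ; V_out = 19.0 × 1.903/26.20 = 1.380 V.
I_L = V_out / R_L = 1.380 / 14.1 kΩ = 0.0979 mA.

I_L ≈ 0.0979 mA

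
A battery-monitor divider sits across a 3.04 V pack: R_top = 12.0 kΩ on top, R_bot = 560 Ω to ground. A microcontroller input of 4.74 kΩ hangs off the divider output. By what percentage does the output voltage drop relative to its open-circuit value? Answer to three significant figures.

The divider's output (Thévenin) resistance is R_top‖R_bot = 535.0 Ω.
Fractional drop under load = R_th/(R_th + R_L) = 535.0 / (535.0 + 4740) = 0.1014.
So the output falls by 10.1 %.

10.1 %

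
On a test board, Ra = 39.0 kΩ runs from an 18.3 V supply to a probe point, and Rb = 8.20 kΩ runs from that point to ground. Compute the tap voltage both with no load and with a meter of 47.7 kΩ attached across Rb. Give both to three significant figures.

Open-circuit: V = 18.3 × 8.20/(39.0 + 8.20) = 3.18 V.
With the load, Rb becomes Rb‖R_L = 6.997 kΩ, so V = 18.3 × 6.997/46.00 = 2.78 V.

Unloaded: 3.18 V; loaded: 2.78 V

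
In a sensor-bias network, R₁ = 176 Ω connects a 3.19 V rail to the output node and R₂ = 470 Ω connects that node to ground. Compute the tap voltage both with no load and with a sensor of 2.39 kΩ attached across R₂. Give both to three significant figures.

Open-circuit: V = 3.19 × 470/(176 + 470) = 2.32 V.
With the load, R₂ becomes R₂‖R_L = 392.8 Ω, so V = 3.19 × 392.8/568.8 = 2.20 V.

Unloaded: 2.32 V; loaded: 2.20 V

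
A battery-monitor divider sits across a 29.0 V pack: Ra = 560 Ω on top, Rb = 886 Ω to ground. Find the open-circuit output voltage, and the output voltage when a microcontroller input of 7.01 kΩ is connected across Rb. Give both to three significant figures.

Open-circuit: V = 29.0 × 886/(560 + 886) = 17.8 V.
With the load, Rb becomes Rb‖R_L = 786.6 Ω, so V = 29.0 × 786.6/1347 = 16.9 V.

Unloaded: 17.8 V; loaded: 16.9 V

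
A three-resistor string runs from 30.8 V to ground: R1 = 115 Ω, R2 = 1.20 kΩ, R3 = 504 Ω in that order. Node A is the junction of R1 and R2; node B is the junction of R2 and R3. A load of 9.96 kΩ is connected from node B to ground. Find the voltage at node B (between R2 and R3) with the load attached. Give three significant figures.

V ≈ 8.23 V

At node B, R3 is in parallel with the load: R3‖R_L = 479.7 Ω.
Below node A the resistance is R2 + (R3‖R_L) = 1680 Ω, so V_A = 30.8 × 1680/1795 = 28.83 V.
Then V_B = V_A × (R3‖R_L)/(R2 + R3‖R_L) = 28.83 × 479.7/1680 = 8.23 V.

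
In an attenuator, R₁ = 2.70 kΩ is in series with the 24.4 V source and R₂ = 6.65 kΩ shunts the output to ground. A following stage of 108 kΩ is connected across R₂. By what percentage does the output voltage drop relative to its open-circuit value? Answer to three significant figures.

The divider's output (Thévenin) resistance is R₁‖R₂ = 1.920 kΩ.
Fractional drop under load = R_th/(R_th + R_L) = 1.920 / (1.920 + 108) = 0.01747.
So the output falls by 1.75 %.

1.75 %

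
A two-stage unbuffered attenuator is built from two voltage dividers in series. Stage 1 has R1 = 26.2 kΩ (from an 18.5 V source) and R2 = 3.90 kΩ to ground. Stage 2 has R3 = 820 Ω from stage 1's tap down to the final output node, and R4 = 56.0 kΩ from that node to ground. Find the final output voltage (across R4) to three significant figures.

V_out ≈ 2.23 V

Stage 2 presents R3+R4 = 56820 Ω as a load on stage 1's tap.
Stage 1's lower leg becomes R2‖(R3+R4) = 3650 Ω, so V_mid = 18.5 × 3650/29850 = 2.262 V.
Stage 2 is itself unloaded: V_out = V_mid × R4/(R3+R4) = 2.262 × 56000/56820 = 2.23 V.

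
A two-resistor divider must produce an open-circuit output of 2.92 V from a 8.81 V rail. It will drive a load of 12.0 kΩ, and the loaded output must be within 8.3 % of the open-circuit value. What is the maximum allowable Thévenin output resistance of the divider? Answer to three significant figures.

R_th ≤ 1.09 kΩ

Loading drop = R_th/(R_th + R_L) ≤ 0.0830, so R_th ≤ R_L · ε/(1−ε) = 12.0 kΩ × 0.0830/0.9170 = 1.09 kΩ.
(Any R1, R2 with R2/(R1+R2) = 0.331 and R1‖R2 ≤ 1.09 kΩ will meet the spec.)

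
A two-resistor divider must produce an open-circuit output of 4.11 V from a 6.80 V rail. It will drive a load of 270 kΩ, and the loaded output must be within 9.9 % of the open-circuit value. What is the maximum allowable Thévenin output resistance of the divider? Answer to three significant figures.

Loading drop = R_th/(R_th + R_L) ≤ 0.0990, so R_th ≤ R_L · ε/(1−ε) = 270 kΩ × 0.0990/0.9010 = 29.7 kΩ.

R_th ≤ 29.7 kΩ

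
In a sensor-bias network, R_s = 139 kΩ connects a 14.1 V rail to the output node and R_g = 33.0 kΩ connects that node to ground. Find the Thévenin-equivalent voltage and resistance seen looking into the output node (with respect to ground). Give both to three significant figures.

V_th = 2.71 V, R_th = 26.7 kΩ

V_th is the open-circuit tap voltage: 14.1 × 33.0/(139 + 33.0) = 2.71 V.
With the supply zeroed, R_s and R_g appear in parallel from the tap: R_th = R_s‖R_g = (139 × 33.0)/172.0 = 26.7 kΩ.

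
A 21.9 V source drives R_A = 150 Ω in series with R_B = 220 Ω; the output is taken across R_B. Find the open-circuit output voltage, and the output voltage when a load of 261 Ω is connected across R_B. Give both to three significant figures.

Unloaded: 13.0 V; loaded: 9.71 V

Open-circuit: V = 21.9 × 220/(150 + 220) = 13.0 V.
With the load, R_B becomes R_B‖R_L = 119.4 Ω, so V = 21.9 × 119.4/269.4 = 9.71 V.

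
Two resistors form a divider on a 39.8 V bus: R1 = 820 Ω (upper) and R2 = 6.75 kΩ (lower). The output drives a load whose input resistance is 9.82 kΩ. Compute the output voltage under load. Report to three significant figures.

V_out ≈ 33.0 V

The load sits in parallel with R2: R2‖R_L = (6750 × 9820) / (6750 + 9820) = 4000 Ω.
V_out = 39.8 × 4000 / (820 + 4000) = 39.8 × 4000/4820 = 33.0 V.
(Unloaded it would have been 35.5 V.)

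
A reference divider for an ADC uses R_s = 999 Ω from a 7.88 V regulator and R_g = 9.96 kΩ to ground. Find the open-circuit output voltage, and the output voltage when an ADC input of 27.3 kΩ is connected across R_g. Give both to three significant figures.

Open-circuit: V = 7.88 × 9960/(999 + 9960) = 7.16 V.
With the load, R_g becomes R_g‖R_L = 7298 Ω, so V = 7.88 × 7298/8297 = 6.93 V.

Unloaded: 7.16 V; loaded: 6.93 V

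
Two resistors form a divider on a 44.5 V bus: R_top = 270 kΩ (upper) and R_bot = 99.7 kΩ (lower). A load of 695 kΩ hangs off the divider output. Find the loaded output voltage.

The load sits in parallel with R_bot: R_bot‖R_L = (99.7 × 695) / (99.7 + 695) = 87.19 kΩ.
V_out = 44.5 × 87.19 / (270 + 87.19) = 44.5 × 87.19/357.2 = 10.9 V.
(Unloaded it would have been 12.0 V.)

V_out ≈ 10.9 V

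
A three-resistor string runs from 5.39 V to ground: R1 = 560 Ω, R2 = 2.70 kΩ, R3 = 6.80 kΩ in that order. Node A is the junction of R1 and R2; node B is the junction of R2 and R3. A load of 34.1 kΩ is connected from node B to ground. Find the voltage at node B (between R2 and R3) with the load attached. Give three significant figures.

V ≈ 3.42 V

At node B, R3 is in parallel with the load: R3‖R_L = 5669 Ω.
Below node A the resistance is R2 + (R3‖R_L) = 8369 Ω, so V_A = 5.39 × 8369/8929 = 5.052 V.
Then V_B = V_A × (R3‖R_L)/(R2 + R3‖R_L) = 5.052 × 5669/8369 = 3.42 V.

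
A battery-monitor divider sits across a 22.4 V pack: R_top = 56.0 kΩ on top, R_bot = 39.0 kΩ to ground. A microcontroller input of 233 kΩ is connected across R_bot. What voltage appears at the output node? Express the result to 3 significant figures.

V_out ≈ 8.37 V

The load sits in parallel with R_bot: R_bot‖R_L = (39.0 × 233) / (39.0 + 233) = 33.41 kΩ.
V_out = 22.4 × 33.41 / (56.0 + 33.41) = 22.4 × 33.41/89.41 = 8.37 V.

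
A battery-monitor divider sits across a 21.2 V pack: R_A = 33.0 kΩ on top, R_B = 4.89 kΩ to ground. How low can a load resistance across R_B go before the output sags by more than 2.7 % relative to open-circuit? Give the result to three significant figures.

R_L(min) ≈ 153 kΩ

Output resistance R_th = R_A‖R_B = (33.0 × 4.89)/37.89 = 4.259 kΩ.
The fractional drop is R_th/(R_th + R_L); requiring this ≤ 0.0270 gives R_L ≥ R_th(1/0.0270 − 1) = 4.259 × 36.04 = 153 kΩ.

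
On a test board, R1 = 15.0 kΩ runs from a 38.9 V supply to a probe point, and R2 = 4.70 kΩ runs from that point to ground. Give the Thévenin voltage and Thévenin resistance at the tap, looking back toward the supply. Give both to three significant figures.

V_th is the open-circuit tap voltage: 38.9 × 4.70/(15.0 + 4.70) = 9.28 V.
With the supply zeroed, R1 and R2 appear in parallel from the tap: R_th = R1‖R2 = (15.0 × 4.70)/19.70 = 3.58 kΩ.

V_th = 9.28 V, R_th = 3.58 kΩ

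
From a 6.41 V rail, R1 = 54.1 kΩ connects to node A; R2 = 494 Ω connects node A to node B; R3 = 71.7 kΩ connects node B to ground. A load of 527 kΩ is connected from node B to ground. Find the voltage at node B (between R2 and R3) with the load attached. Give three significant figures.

V ≈ 3.44 V

At node B, R3 is in parallel with the load: R3‖R_L = 63110 Ω.
Below node A the resistance is R2 + (R3‖R_L) = 63610 Ω, so V_A = 6.41 × 63610/117700 = 3.464 V.
Then V_B = V_A × (R3‖R_L)/(R2 + R3‖R_L) = 3.464 × 63110/63610 = 3.44 V.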